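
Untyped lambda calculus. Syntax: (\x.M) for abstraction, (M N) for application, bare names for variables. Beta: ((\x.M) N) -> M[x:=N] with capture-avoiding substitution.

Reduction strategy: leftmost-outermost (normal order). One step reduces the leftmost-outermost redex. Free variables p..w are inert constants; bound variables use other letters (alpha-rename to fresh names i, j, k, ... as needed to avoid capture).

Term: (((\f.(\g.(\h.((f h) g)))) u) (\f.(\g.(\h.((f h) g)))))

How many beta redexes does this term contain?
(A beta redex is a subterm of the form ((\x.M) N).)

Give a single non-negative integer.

Term: (((\f.(\g.(\h.((f h) g)))) u) (\f.(\g.(\h.((f h) g)))))
  Redex: ((\f.(\g.(\h.((f h) g)))) u)
Total redexes: 1

Answer: 1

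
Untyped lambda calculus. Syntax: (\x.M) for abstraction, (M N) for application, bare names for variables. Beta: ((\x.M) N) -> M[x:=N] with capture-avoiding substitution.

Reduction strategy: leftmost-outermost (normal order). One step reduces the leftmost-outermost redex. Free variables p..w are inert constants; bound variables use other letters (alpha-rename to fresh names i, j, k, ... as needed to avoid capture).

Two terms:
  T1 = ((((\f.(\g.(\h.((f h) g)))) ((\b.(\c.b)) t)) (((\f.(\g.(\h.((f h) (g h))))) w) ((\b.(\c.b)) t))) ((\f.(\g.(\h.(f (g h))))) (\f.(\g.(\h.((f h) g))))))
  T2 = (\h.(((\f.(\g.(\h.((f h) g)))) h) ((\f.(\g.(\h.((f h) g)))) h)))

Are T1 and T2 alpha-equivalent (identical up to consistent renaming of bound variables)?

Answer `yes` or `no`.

Answer: no

Derivation:
Term 1: ((((\f.(\g.(\h.((f h) g)))) ((\b.(\c.b)) t)) (((\f.(\g.(\h.((f h) (g h))))) w) ((\b.(\c.b)) t))) ((\f.(\g.(\h.(f (g h))))) (\f.(\g.(\h.((f h) g))))))
Term 2: (\h.(((\f.(\g.(\h.((f h) g)))) h) ((\f.(\g.(\h.((f h) g)))) h)))
Alpha-equivalence: compare structure up to binder renaming.
Result: False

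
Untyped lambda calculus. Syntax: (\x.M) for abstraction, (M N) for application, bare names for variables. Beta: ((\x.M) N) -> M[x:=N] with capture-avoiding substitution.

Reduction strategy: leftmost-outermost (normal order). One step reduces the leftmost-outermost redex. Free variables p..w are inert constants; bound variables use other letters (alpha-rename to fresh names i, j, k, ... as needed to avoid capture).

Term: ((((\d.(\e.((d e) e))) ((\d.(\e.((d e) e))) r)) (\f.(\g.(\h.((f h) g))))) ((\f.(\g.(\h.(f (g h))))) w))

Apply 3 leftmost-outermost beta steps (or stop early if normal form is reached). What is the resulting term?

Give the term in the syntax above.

Answer: ((((\e.((r e) e)) (\f.(\g.(\h.((f h) g))))) (\f.(\g.(\h.((f h) g))))) ((\f.(\g.(\h.(f (g h))))) w))

Derivation:
Step 0: ((((\d.(\e.((d e) e))) ((\d.(\e.((d e) e))) r)) (\f.(\g.(\h.((f h) g))))) ((\f.(\g.(\h.(f (g h))))) w))
Step 1: (((\e.((((\d.(\e.((d e) e))) r) e) e)) (\f.(\g.(\h.((f h) g))))) ((\f.(\g.(\h.(f (g h))))) w))
Step 2: (((((\d.(\e.((d e) e))) r) (\f.(\g.(\h.((f h) g))))) (\f.(\g.(\h.((f h) g))))) ((\f.(\g.(\h.(f (g h))))) w))
Step 3: ((((\e.((r e) e)) (\f.(\g.(\h.((f h) g))))) (\f.(\g.(\h.((f h) g))))) ((\f.(\g.(\h.(f (g h))))) w))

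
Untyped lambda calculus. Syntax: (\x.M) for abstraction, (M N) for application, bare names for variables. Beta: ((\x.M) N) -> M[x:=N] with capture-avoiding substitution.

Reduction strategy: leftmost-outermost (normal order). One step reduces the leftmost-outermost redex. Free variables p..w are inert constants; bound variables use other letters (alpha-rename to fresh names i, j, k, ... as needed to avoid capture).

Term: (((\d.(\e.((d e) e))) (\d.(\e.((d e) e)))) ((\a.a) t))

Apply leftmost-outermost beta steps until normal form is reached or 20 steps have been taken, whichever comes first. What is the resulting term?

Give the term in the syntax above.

Step 0: (((\d.(\e.((d e) e))) (\d.(\e.((d e) e)))) ((\a.a) t))
Step 1: ((\e.(((\d.(\e.((d e) e))) e) e)) ((\a.a) t))
Step 2: (((\d.(\e.((d e) e))) ((\a.a) t)) ((\a.a) t))
Step 3: ((\e.((((\a.a) t) e) e)) ((\a.a) t))
Step 4: ((((\a.a) t) ((\a.a) t)) ((\a.a) t))
Step 5: ((t ((\a.a) t)) ((\a.a) t))
Step 6: ((t t) ((\a.a) t))
Step 7: ((t t) t)

Answer: ((t t) t)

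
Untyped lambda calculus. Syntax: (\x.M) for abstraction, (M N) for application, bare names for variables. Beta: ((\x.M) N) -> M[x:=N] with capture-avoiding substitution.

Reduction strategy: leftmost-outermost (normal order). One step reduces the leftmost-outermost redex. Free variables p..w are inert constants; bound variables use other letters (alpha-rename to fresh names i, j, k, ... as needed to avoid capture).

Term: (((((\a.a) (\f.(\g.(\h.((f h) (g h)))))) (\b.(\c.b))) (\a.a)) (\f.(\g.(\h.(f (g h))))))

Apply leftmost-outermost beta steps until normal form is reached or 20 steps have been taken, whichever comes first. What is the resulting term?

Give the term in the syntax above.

Step 0: (((((\a.a) (\f.(\g.(\h.((f h) (g h)))))) (\b.(\c.b))) (\a.a)) (\f.(\g.(\h.(f (g h))))))
Step 1: ((((\f.(\g.(\h.((f h) (g h))))) (\b.(\c.b))) (\a.a)) (\f.(\g.(\h.(f (g h))))))
Step 2: (((\g.(\h.(((\b.(\c.b)) h) (g h)))) (\a.a)) (\f.(\g.(\h.(f (g h))))))
Step 3: ((\h.(((\b.(\c.b)) h) ((\a.a) h))) (\f.(\g.(\h.(f (g h))))))
Step 4: (((\b.(\c.b)) (\f.(\g.(\h.(f (g h)))))) ((\a.a) (\f.(\g.(\h.(f (g h)))))))
Step 5: ((\c.(\f.(\g.(\h.(f (g h)))))) ((\a.a) (\f.(\g.(\h.(f (g h)))))))
Step 6: (\f.(\g.(\h.(f (g h)))))

Answer: (\f.(\g.(\h.(f (g h)))))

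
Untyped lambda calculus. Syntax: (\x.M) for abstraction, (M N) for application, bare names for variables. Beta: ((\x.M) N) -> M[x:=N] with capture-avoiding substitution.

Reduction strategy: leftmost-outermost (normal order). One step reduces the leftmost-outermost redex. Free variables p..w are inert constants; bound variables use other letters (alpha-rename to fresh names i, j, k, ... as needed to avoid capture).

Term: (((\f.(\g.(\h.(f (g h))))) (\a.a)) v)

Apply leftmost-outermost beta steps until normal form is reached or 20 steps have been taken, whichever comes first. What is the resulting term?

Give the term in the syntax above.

Answer: (\h.(v h))

Derivation:
Step 0: (((\f.(\g.(\h.(f (g h))))) (\a.a)) v)
Step 1: ((\g.(\h.((\a.a) (g h)))) v)
Step 2: (\h.((\a.a) (v h)))
Step 3: (\h.(v h))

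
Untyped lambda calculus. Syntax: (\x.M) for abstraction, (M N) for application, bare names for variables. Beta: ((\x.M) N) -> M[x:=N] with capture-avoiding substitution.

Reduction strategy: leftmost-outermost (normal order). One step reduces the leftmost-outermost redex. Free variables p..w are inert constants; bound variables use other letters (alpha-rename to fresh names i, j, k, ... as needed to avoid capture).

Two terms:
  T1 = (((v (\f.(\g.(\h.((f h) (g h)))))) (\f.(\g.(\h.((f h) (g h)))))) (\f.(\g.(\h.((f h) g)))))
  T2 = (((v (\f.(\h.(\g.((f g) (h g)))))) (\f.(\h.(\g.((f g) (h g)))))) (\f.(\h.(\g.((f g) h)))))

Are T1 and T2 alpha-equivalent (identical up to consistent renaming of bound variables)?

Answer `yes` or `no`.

Answer: yes

Derivation:
Term 1: (((v (\f.(\g.(\h.((f h) (g h)))))) (\f.(\g.(\h.((f h) (g h)))))) (\f.(\g.(\h.((f h) g)))))
Term 2: (((v (\f.(\h.(\g.((f g) (h g)))))) (\f.(\h.(\g.((f g) (h g)))))) (\f.(\h.(\g.((f g) h)))))
Alpha-equivalence: compare structure up to binder renaming.
Result: True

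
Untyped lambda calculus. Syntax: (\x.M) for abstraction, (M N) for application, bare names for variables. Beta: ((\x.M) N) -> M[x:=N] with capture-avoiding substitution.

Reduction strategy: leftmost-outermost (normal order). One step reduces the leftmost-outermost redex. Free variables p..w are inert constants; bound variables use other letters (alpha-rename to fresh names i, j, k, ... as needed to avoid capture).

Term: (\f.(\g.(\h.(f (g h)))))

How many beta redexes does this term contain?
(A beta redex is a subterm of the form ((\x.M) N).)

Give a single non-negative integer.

Term: (\f.(\g.(\h.(f (g h)))))
  (no redexes)
Total redexes: 0

Answer: 0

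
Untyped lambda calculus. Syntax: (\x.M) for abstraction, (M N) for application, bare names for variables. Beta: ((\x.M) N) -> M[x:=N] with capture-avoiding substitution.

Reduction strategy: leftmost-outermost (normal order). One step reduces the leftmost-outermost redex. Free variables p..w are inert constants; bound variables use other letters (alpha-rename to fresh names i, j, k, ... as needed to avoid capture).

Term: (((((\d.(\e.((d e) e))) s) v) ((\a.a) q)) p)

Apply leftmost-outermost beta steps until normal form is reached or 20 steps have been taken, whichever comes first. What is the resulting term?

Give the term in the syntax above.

Answer: ((((s v) v) q) p)

Derivation:
Step 0: (((((\d.(\e.((d e) e))) s) v) ((\a.a) q)) p)
Step 1: ((((\e.((s e) e)) v) ((\a.a) q)) p)
Step 2: ((((s v) v) ((\a.a) q)) p)
Step 3: ((((s v) v) q) p)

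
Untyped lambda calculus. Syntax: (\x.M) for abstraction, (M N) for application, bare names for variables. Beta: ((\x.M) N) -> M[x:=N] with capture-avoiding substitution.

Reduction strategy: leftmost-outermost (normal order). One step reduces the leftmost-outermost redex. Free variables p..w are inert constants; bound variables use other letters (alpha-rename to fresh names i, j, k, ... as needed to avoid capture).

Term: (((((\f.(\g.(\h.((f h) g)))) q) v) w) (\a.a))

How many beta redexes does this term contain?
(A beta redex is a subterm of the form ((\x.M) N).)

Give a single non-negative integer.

Term: (((((\f.(\g.(\h.((f h) g)))) q) v) w) (\a.a))
  Redex: ((\f.(\g.(\h.((f h) g)))) q)
Total redexes: 1

Answer: 1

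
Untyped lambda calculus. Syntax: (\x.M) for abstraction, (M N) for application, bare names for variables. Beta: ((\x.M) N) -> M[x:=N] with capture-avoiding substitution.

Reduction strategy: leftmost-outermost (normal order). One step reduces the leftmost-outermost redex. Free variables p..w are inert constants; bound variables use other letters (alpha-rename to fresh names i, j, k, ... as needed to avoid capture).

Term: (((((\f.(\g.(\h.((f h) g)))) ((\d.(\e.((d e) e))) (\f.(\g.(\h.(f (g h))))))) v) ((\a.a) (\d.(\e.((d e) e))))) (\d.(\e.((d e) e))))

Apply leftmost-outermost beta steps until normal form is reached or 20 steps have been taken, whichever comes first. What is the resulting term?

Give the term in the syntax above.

Answer: (((v (\d.(\e.((d e) e)))) (\d.(\e.((d e) e)))) (\d.(\e.((d e) e))))

Derivation:
Step 0: (((((\f.(\g.(\h.((f h) g)))) ((\d.(\e.((d e) e))) (\f.(\g.(\h.(f (g h))))))) v) ((\a.a) (\d.(\e.((d e) e))))) (\d.(\e.((d e) e))))
Step 1: ((((\g.(\h.((((\d.(\e.((d e) e))) (\f.(\g.(\h.(f (g h)))))) h) g))) v) ((\a.a) (\d.(\e.((d e) e))))) (\d.(\e.((d e) e))))
Step 2: (((\h.((((\d.(\e.((d e) e))) (\f.(\g.(\h.(f (g h)))))) h) v)) ((\a.a) (\d.(\e.((d e) e))))) (\d.(\e.((d e) e))))
Step 3: (((((\d.(\e.((d e) e))) (\f.(\g.(\h.(f (g h)))))) ((\a.a) (\d.(\e.((d e) e))))) v) (\d.(\e.((d e) e))))
Step 4: ((((\e.(((\f.(\g.(\h.(f (g h))))) e) e)) ((\a.a) (\d.(\e.((d e) e))))) v) (\d.(\e.((d e) e))))
Step 5: (((((\f.(\g.(\h.(f (g h))))) ((\a.a) (\d.(\e.((d e) e))))) ((\a.a) (\d.(\e.((d e) e))))) v) (\d.(\e.((d e) e))))
Step 6: ((((\g.(\h.(((\a.a) (\d.(\e.((d e) e)))) (g h)))) ((\a.a) (\d.(\e.((d e) e))))) v) (\d.(\e.((d e) e))))
Step 7: (((\h.(((\a.a) (\d.(\e.((d e) e)))) (((\a.a) (\d.(\e.((d e) e)))) h))) v) (\d.(\e.((d e) e))))
Step 8: ((((\a.a) (\d.(\e.((d e) e)))) (((\a.a) (\d.(\e.((d e) e)))) v)) (\d.(\e.((d e) e))))
Step 9: (((\d.(\e.((d e) e))) (((\a.a) (\d.(\e.((d e) e)))) v)) (\d.(\e.((d e) e))))
Step 10: ((\e.(((((\a.a) (\d.(\e.((d e) e)))) v) e) e)) (\d.(\e.((d e) e))))
Step 11: (((((\a.a) (\d.(\e.((d e) e)))) v) (\d.(\e.((d e) e)))) (\d.(\e.((d e) e))))
Step 12: ((((\d.(\e.((d e) e))) v) (\d.(\e.((d e) e)))) (\d.(\e.((d e) e))))
Step 13: (((\e.((v e) e)) (\d.(\e.((d e) e)))) (\d.(\e.((d e) e))))
Step 14: (((v (\d.(\e.((d e) e)))) (\d.(\e.((d e) e)))) (\d.(\e.((d e) e))))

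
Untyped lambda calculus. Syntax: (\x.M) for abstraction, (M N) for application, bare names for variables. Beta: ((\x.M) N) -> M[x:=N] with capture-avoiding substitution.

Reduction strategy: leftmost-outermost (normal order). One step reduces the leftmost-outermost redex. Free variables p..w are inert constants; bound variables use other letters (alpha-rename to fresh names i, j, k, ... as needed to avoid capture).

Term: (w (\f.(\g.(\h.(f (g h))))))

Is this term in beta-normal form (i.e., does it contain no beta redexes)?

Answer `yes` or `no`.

Answer: yes

Derivation:
Term: (w (\f.(\g.(\h.(f (g h))))))
No beta redexes found.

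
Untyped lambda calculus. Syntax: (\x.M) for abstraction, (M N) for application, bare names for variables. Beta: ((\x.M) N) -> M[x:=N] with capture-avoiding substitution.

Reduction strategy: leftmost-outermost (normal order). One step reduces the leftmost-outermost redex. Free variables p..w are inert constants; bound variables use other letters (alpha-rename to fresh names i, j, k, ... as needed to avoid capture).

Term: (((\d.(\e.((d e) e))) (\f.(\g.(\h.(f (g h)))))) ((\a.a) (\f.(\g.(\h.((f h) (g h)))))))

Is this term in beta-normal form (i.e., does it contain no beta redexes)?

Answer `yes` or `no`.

Term: (((\d.(\e.((d e) e))) (\f.(\g.(\h.(f (g h)))))) ((\a.a) (\f.(\g.(\h.((f h) (g h)))))))
Found 2 beta redex(es).

Answer: no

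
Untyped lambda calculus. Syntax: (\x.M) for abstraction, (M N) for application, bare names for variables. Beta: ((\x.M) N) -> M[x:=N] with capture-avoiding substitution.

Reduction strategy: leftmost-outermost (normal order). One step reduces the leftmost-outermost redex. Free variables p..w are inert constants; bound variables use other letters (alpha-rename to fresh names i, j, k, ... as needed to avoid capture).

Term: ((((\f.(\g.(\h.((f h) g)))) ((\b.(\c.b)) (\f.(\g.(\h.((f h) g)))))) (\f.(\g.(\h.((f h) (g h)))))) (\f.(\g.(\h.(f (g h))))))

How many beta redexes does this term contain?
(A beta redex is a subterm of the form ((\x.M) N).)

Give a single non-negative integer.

Answer: 2

Derivation:
Term: ((((\f.(\g.(\h.((f h) g)))) ((\b.(\c.b)) (\f.(\g.(\h.((f h) g)))))) (\f.(\g.(\h.((f h) (g h)))))) (\f.(\g.(\h.(f (g h))))))
  Redex: ((\f.(\g.(\h.((f h) g)))) ((\b.(\c.b)) (\f.(\g.(\h.((f h) g))))))
  Redex: ((\b.(\c.b)) (\f.(\g.(\h.((f h) g)))))
Total redexes: 2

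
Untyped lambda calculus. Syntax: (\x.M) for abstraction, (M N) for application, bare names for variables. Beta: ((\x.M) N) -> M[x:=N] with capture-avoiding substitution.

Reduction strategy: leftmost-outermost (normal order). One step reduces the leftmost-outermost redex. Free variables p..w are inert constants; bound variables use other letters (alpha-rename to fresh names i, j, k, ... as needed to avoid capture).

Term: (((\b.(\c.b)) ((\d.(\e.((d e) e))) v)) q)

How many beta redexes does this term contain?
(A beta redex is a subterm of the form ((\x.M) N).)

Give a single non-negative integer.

Answer: 2

Derivation:
Term: (((\b.(\c.b)) ((\d.(\e.((d e) e))) v)) q)
  Redex: ((\b.(\c.b)) ((\d.(\e.((d e) e))) v))
  Redex: ((\d.(\e.((d e) e))) v)
Total redexes: 2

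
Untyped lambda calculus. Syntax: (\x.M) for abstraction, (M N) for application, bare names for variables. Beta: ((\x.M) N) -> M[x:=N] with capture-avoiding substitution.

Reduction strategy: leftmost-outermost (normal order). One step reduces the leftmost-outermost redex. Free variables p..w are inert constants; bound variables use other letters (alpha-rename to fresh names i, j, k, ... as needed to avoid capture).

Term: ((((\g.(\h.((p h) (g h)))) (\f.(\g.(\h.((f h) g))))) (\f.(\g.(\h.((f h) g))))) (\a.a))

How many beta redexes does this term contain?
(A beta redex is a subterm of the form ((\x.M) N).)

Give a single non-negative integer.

Term: ((((\g.(\h.((p h) (g h)))) (\f.(\g.(\h.((f h) g))))) (\f.(\g.(\h.((f h) g))))) (\a.a))
  Redex: ((\g.(\h.((p h) (g h)))) (\f.(\g.(\h.((f h) g)))))
Total redexes: 1

Answer: 1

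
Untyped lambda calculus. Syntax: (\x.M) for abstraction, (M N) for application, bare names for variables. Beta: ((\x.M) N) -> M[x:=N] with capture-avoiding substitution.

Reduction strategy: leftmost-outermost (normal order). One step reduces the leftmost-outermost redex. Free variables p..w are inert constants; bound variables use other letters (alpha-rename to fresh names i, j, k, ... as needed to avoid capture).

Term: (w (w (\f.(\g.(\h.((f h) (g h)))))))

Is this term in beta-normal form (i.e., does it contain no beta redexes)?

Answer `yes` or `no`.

Term: (w (w (\f.(\g.(\h.((f h) (g h)))))))
No beta redexes found.

Answer: yes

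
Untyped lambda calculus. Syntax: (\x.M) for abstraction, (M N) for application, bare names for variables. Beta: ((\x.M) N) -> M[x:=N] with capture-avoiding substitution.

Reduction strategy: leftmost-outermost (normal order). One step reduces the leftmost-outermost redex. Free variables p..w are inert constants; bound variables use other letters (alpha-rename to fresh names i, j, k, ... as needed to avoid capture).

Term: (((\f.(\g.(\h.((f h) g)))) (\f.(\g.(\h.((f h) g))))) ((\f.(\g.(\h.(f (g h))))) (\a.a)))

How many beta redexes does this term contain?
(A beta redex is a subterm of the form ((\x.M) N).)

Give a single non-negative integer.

Term: (((\f.(\g.(\h.((f h) g)))) (\f.(\g.(\h.((f h) g))))) ((\f.(\g.(\h.(f (g h))))) (\a.a)))
  Redex: ((\f.(\g.(\h.((f h) g)))) (\f.(\g.(\h.((f h) g)))))
  Redex: ((\f.(\g.(\h.(f (g h))))) (\a.a))
Total redexes: 2

Answer: 2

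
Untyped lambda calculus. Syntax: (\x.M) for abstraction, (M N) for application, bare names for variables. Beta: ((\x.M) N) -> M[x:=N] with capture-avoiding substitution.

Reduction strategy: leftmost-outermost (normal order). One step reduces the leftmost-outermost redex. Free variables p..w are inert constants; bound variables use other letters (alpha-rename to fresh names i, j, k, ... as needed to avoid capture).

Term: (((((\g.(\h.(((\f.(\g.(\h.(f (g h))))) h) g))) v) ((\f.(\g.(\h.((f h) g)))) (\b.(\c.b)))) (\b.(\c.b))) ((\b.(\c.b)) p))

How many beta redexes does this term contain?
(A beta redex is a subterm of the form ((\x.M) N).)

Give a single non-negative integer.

Term: (((((\g.(\h.(((\f.(\g.(\h.(f (g h))))) h) g))) v) ((\f.(\g.(\h.((f h) g)))) (\b.(\c.b)))) (\b.(\c.b))) ((\b.(\c.b)) p))
  Redex: ((\g.(\h.(((\f.(\g.(\h.(f (g h))))) h) g))) v)
  Redex: ((\f.(\g.(\h.(f (g h))))) h)
  Redex: ((\f.(\g.(\h.((f h) g)))) (\b.(\c.b)))
  Redex: ((\b.(\c.b)) p)
Total redexes: 4

Answer: 4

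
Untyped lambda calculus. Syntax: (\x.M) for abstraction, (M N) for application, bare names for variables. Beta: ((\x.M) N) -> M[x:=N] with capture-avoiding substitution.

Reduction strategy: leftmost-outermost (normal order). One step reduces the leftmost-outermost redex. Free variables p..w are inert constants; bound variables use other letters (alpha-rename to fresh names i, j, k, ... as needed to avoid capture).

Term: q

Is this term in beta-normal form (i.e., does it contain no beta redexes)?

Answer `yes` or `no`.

Answer: yes

Derivation:
Term: q
No beta redexes found.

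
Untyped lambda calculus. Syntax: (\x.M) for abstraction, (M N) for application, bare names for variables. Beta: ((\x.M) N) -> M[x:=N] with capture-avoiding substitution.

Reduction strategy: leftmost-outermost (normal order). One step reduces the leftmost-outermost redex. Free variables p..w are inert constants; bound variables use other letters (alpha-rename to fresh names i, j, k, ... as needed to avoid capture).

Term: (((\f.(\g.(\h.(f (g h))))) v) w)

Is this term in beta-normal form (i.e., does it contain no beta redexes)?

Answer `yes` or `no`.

Term: (((\f.(\g.(\h.(f (g h))))) v) w)
Found 1 beta redex(es).

Answer: no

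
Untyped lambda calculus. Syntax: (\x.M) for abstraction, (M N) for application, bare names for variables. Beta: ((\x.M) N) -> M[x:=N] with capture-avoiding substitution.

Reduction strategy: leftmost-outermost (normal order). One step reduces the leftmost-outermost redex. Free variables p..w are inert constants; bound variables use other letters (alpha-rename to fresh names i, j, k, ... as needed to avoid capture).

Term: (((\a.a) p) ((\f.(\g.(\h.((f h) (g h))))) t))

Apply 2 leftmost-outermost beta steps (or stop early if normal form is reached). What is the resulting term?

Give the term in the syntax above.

Step 0: (((\a.a) p) ((\f.(\g.(\h.((f h) (g h))))) t))
Step 1: (p ((\f.(\g.(\h.((f h) (g h))))) t))
Step 2: (p (\g.(\h.((t h) (g h)))))

Answer: (p (\g.(\h.((t h) (g h)))))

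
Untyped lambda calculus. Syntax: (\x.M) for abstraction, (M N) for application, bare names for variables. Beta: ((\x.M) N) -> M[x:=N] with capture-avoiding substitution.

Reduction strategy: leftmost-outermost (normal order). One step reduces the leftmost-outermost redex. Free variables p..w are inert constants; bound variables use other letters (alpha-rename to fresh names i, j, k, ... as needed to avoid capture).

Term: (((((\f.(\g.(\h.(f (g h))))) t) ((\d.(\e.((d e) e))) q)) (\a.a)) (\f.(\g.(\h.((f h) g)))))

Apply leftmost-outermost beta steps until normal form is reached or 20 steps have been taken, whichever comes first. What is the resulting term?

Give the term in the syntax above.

Step 0: (((((\f.(\g.(\h.(f (g h))))) t) ((\d.(\e.((d e) e))) q)) (\a.a)) (\f.(\g.(\h.((f h) g)))))
Step 1: ((((\g.(\h.(t (g h)))) ((\d.(\e.((d e) e))) q)) (\a.a)) (\f.(\g.(\h.((f h) g)))))
Step 2: (((\h.(t (((\d.(\e.((d e) e))) q) h))) (\a.a)) (\f.(\g.(\h.((f h) g)))))
Step 3: ((t (((\d.(\e.((d e) e))) q) (\a.a))) (\f.(\g.(\h.((f h) g)))))
Step 4: ((t ((\e.((q e) e)) (\a.a))) (\f.(\g.(\h.((f h) g)))))
Step 5: ((t ((q (\a.a)) (\a.a))) (\f.(\g.(\h.((f h) g)))))

Answer: ((t ((q (\a.a)) (\a.a))) (\f.(\g.(\h.((f h) g)))))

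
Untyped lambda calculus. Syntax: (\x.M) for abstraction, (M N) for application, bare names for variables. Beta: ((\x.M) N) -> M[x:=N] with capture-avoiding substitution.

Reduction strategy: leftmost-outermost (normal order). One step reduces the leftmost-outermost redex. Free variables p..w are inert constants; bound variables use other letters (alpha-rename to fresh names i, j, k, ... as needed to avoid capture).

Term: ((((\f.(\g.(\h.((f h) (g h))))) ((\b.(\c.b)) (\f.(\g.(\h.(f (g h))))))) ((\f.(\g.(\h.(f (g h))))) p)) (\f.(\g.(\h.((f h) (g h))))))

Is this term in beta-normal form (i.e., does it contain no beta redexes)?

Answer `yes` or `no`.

Answer: no

Derivation:
Term: ((((\f.(\g.(\h.((f h) (g h))))) ((\b.(\c.b)) (\f.(\g.(\h.(f (g h))))))) ((\f.(\g.(\h.(f (g h))))) p)) (\f.(\g.(\h.((f h) (g h))))))
Found 3 beta redex(es).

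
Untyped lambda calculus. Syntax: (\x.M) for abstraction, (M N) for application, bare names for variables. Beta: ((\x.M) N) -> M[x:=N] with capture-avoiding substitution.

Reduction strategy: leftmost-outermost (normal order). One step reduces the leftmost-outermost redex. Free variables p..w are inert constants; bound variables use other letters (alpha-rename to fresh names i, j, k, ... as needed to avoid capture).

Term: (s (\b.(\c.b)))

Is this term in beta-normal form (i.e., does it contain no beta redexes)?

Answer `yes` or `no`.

Term: (s (\b.(\c.b)))
No beta redexes found.

Answer: yes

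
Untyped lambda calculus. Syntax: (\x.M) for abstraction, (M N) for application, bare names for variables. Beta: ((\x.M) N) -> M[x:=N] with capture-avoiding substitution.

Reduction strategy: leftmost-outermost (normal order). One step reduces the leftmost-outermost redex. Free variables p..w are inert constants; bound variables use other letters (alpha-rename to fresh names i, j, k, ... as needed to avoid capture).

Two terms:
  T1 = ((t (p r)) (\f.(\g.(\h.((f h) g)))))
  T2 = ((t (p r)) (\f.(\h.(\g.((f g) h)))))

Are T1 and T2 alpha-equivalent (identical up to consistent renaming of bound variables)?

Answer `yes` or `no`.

Answer: yes

Derivation:
Term 1: ((t (p r)) (\f.(\g.(\h.((f h) g)))))
Term 2: ((t (p r)) (\f.(\h.(\g.((f g) h)))))
Alpha-equivalence: compare structure up to binder renaming.
Result: True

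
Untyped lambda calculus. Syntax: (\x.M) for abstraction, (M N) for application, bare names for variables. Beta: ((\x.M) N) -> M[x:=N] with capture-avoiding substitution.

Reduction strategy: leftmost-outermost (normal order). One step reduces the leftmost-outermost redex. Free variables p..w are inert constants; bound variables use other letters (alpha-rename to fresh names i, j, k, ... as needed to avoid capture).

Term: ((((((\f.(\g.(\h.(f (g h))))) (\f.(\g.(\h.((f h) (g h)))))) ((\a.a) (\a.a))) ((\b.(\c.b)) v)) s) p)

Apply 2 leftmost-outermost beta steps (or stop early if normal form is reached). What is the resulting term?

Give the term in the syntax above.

Answer: ((((\h.((\f.(\g.(\h.((f h) (g h))))) (((\a.a) (\a.a)) h))) ((\b.(\c.b)) v)) s) p)

Derivation:
Step 0: ((((((\f.(\g.(\h.(f (g h))))) (\f.(\g.(\h.((f h) (g h)))))) ((\a.a) (\a.a))) ((\b.(\c.b)) v)) s) p)
Step 1: (((((\g.(\h.((\f.(\g.(\h.((f h) (g h))))) (g h)))) ((\a.a) (\a.a))) ((\b.(\c.b)) v)) s) p)
Step 2: ((((\h.((\f.(\g.(\h.((f h) (g h))))) (((\a.a) (\a.a)) h))) ((\b.(\c.b)) v)) s) p)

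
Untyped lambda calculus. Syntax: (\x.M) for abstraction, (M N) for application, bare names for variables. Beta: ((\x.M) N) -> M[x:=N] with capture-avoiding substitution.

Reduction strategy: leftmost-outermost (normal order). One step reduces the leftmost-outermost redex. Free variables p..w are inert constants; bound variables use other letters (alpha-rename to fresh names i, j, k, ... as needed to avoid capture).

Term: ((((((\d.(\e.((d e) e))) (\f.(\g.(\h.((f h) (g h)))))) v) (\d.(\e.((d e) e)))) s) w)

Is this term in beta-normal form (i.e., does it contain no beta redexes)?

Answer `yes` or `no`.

Term: ((((((\d.(\e.((d e) e))) (\f.(\g.(\h.((f h) (g h)))))) v) (\d.(\e.((d e) e)))) s) w)
Found 1 beta redex(es).

Answer: no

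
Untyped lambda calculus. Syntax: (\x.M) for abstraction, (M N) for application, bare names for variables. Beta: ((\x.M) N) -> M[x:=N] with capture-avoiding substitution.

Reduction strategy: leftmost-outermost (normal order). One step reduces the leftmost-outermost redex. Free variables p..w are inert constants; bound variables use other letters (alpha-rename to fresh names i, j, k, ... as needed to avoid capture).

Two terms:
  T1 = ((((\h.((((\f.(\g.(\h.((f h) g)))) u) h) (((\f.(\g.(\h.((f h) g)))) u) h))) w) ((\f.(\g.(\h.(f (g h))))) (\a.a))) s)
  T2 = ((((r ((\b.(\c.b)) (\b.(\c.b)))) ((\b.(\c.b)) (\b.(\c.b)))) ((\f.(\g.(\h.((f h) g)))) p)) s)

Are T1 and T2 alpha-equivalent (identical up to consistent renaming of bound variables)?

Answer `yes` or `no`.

Term 1: ((((\h.((((\f.(\g.(\h.((f h) g)))) u) h) (((\f.(\g.(\h.((f h) g)))) u) h))) w) ((\f.(\g.(\h.(f (g h))))) (\a.a))) s)
Term 2: ((((r ((\b.(\c.b)) (\b.(\c.b)))) ((\b.(\c.b)) (\b.(\c.b)))) ((\f.(\g.(\h.((f h) g)))) p)) s)
Alpha-equivalence: compare structure up to binder renaming.
Result: False

Answer: no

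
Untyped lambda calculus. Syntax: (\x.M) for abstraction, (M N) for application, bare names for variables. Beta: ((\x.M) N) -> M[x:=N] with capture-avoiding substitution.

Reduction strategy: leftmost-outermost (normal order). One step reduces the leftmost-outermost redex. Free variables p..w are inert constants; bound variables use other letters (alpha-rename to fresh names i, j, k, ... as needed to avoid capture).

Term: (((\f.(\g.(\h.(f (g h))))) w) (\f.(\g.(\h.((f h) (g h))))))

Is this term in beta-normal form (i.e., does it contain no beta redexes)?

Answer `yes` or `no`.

Answer: no

Derivation:
Term: (((\f.(\g.(\h.(f (g h))))) w) (\f.(\g.(\h.((f h) (g h))))))
Found 1 beta redex(es).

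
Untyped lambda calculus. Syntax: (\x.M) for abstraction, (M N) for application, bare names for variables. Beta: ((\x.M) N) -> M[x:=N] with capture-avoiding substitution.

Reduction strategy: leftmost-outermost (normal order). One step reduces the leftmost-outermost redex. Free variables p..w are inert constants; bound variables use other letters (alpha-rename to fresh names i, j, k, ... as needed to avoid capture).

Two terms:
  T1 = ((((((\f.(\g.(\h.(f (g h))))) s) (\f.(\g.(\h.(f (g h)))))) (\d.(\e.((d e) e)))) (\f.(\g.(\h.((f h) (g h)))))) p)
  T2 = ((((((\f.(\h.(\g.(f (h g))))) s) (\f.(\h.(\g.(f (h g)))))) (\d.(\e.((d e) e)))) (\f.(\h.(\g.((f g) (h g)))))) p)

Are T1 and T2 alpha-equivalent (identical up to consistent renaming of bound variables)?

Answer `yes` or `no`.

Term 1: ((((((\f.(\g.(\h.(f (g h))))) s) (\f.(\g.(\h.(f (g h)))))) (\d.(\e.((d e) e)))) (\f.(\g.(\h.((f h) (g h)))))) p)
Term 2: ((((((\f.(\h.(\g.(f (h g))))) s) (\f.(\h.(\g.(f (h g)))))) (\d.(\e.((d e) e)))) (\f.(\h.(\g.((f g) (h g)))))) p)
Alpha-equivalence: compare structure up to binder renaming.
Result: True

Answer: yes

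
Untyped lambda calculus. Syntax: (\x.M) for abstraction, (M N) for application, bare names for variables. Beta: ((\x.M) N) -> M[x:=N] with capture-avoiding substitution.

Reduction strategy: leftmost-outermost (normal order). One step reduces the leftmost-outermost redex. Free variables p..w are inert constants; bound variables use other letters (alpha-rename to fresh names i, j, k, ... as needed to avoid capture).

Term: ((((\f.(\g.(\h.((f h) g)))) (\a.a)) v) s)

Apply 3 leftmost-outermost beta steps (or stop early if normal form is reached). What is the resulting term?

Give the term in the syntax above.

Answer: (((\a.a) s) v)

Derivation:
Step 0: ((((\f.(\g.(\h.((f h) g)))) (\a.a)) v) s)
Step 1: (((\g.(\h.(((\a.a) h) g))) v) s)
Step 2: ((\h.(((\a.a) h) v)) s)
Step 3: (((\a.a) s) v)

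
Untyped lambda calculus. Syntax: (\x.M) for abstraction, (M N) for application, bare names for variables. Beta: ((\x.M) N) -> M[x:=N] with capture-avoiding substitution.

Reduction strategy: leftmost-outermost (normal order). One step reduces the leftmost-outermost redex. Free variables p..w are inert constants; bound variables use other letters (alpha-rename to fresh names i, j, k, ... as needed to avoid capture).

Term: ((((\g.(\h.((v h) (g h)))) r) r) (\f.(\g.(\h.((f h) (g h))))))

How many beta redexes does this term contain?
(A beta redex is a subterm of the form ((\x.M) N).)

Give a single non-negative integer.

Answer: 1

Derivation:
Term: ((((\g.(\h.((v h) (g h)))) r) r) (\f.(\g.(\h.((f h) (g h))))))
  Redex: ((\g.(\h.((v h) (g h)))) r)
Total redexes: 1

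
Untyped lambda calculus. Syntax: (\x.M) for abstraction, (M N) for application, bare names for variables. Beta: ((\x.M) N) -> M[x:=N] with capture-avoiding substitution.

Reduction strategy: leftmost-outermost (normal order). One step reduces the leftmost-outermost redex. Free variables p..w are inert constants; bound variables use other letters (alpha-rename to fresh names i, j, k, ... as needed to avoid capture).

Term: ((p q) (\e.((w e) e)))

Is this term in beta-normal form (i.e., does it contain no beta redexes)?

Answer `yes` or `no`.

Term: ((p q) (\e.((w e) e)))
No beta redexes found.

Answer: yes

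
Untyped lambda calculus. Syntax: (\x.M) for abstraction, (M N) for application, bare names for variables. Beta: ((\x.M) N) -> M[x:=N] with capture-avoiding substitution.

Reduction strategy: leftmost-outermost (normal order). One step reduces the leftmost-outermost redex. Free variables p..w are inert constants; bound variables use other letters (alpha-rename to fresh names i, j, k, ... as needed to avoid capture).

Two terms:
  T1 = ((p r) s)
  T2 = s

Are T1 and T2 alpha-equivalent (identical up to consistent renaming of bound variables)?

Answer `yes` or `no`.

Answer: no

Derivation:
Term 1: ((p r) s)
Term 2: s
Alpha-equivalence: compare structure up to binder renaming.
Result: False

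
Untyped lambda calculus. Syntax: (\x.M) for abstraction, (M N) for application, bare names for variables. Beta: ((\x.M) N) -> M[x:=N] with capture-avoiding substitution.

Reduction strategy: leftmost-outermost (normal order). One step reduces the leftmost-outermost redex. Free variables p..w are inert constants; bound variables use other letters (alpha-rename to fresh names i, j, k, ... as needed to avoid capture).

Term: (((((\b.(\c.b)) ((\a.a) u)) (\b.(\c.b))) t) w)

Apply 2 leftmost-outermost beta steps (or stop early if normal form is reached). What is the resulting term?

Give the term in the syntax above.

Step 0: (((((\b.(\c.b)) ((\a.a) u)) (\b.(\c.b))) t) w)
Step 1: ((((\c.((\a.a) u)) (\b.(\c.b))) t) w)
Step 2: ((((\a.a) u) t) w)

Answer: ((((\a.a) u) t) w)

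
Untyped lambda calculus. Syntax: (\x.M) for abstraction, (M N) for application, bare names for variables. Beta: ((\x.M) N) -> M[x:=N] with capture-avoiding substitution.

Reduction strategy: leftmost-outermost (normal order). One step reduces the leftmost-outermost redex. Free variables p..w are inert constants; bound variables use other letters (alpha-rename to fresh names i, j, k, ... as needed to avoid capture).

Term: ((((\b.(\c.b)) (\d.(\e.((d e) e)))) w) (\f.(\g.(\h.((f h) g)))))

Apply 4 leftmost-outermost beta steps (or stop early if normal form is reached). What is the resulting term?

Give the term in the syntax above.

Answer: (\e.((\g.(\h.((e h) g))) e))

Derivation:
Step 0: ((((\b.(\c.b)) (\d.(\e.((d e) e)))) w) (\f.(\g.(\h.((f h) g)))))
Step 1: (((\c.(\d.(\e.((d e) e)))) w) (\f.(\g.(\h.((f h) g)))))
Step 2: ((\d.(\e.((d e) e))) (\f.(\g.(\h.((f h) g)))))
Step 3: (\e.(((\f.(\g.(\h.((f h) g)))) e) e))
Step 4: (\e.((\g.(\h.((e h) g))) e))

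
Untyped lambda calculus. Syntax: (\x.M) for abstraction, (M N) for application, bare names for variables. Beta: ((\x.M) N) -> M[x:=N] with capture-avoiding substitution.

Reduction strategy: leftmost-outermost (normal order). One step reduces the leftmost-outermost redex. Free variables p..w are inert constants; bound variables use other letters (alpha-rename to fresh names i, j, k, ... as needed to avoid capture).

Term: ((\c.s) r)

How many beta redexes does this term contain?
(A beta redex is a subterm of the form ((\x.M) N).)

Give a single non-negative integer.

Term: ((\c.s) r)
  Redex: ((\c.s) r)
Total redexes: 1

Answer: 1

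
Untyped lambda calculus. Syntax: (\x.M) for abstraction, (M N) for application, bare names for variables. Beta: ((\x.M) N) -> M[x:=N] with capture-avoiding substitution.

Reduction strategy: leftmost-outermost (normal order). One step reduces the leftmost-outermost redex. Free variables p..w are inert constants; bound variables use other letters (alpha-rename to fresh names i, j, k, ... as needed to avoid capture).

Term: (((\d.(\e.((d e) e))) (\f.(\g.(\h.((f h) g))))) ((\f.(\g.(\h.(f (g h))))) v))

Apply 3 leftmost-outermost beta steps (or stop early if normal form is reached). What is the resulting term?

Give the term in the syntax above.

Answer: ((\g.(\h.((((\f.(\g.(\h.(f (g h))))) v) h) g))) ((\f.(\g.(\h.(f (g h))))) v))

Derivation:
Step 0: (((\d.(\e.((d e) e))) (\f.(\g.(\h.((f h) g))))) ((\f.(\g.(\h.(f (g h))))) v))
Step 1: ((\e.(((\f.(\g.(\h.((f h) g)))) e) e)) ((\f.(\g.(\h.(f (g h))))) v))
Step 2: (((\f.(\g.(\h.((f h) g)))) ((\f.(\g.(\h.(f (g h))))) v)) ((\f.(\g.(\h.(f (g h))))) v))
Step 3: ((\g.(\h.((((\f.(\g.(\h.(f (g h))))) v) h) g))) ((\f.(\g.(\h.(f (g h))))) v))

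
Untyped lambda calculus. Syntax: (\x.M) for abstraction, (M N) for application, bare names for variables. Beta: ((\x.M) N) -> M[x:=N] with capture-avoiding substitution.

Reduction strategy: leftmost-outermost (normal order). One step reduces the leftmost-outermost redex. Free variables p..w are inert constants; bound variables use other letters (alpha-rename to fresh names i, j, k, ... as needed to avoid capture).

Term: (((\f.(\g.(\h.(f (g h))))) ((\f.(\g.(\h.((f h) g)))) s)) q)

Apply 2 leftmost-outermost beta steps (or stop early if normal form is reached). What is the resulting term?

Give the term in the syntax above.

Step 0: (((\f.(\g.(\h.(f (g h))))) ((\f.(\g.(\h.((f h) g)))) s)) q)
Step 1: ((\g.(\h.(((\f.(\g.(\h.((f h) g)))) s) (g h)))) q)
Step 2: (\h.(((\f.(\g.(\h.((f h) g)))) s) (q h)))

Answer: (\h.(((\f.(\g.(\h.((f h) g)))) s) (q h)))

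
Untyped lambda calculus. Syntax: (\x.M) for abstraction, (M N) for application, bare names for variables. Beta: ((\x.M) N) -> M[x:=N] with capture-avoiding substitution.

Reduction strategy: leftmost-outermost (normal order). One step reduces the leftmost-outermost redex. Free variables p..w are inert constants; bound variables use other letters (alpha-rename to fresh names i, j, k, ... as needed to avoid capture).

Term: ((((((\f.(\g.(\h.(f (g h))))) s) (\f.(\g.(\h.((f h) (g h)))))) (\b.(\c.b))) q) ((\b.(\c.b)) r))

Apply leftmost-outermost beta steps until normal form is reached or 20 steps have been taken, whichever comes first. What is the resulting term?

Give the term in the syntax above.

Step 0: ((((((\f.(\g.(\h.(f (g h))))) s) (\f.(\g.(\h.((f h) (g h)))))) (\b.(\c.b))) q) ((\b.(\c.b)) r))
Step 1: (((((\g.(\h.(s (g h)))) (\f.(\g.(\h.((f h) (g h)))))) (\b.(\c.b))) q) ((\b.(\c.b)) r))
Step 2: ((((\h.(s ((\f.(\g.(\h.((f h) (g h))))) h))) (\b.(\c.b))) q) ((\b.(\c.b)) r))
Step 3: (((s ((\f.(\g.(\h.((f h) (g h))))) (\b.(\c.b)))) q) ((\b.(\c.b)) r))
Step 4: (((s (\g.(\h.(((\b.(\c.b)) h) (g h))))) q) ((\b.(\c.b)) r))
Step 5: (((s (\g.(\h.((\c.h) (g h))))) q) ((\b.(\c.b)) r))
Step 6: (((s (\g.(\h.h))) q) ((\b.(\c.b)) r))
Step 7: (((s (\g.(\h.h))) q) (\c.r))

Answer: (((s (\g.(\h.h))) q) (\c.r))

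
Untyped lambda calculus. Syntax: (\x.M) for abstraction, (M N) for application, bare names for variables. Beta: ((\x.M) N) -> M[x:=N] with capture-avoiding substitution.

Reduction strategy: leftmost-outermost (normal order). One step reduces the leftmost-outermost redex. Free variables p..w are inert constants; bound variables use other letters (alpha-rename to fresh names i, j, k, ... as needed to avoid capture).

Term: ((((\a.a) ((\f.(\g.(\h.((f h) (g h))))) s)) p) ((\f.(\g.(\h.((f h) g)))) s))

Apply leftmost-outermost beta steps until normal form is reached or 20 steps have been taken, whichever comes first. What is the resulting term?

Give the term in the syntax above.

Step 0: ((((\a.a) ((\f.(\g.(\h.((f h) (g h))))) s)) p) ((\f.(\g.(\h.((f h) g)))) s))
Step 1: ((((\f.(\g.(\h.((f h) (g h))))) s) p) ((\f.(\g.(\h.((f h) g)))) s))
Step 2: (((\g.(\h.((s h) (g h)))) p) ((\f.(\g.(\h.((f h) g)))) s))
Step 3: ((\h.((s h) (p h))) ((\f.(\g.(\h.((f h) g)))) s))
Step 4: ((s ((\f.(\g.(\h.((f h) g)))) s)) (p ((\f.(\g.(\h.((f h) g)))) s)))
Step 5: ((s (\g.(\h.((s h) g)))) (p ((\f.(\g.(\h.((f h) g)))) s)))
Step 6: ((s (\g.(\h.((s h) g)))) (p (\g.(\h.((s h) g)))))

Answer: ((s (\g.(\h.((s h) g)))) (p (\g.(\h.((s h) g)))))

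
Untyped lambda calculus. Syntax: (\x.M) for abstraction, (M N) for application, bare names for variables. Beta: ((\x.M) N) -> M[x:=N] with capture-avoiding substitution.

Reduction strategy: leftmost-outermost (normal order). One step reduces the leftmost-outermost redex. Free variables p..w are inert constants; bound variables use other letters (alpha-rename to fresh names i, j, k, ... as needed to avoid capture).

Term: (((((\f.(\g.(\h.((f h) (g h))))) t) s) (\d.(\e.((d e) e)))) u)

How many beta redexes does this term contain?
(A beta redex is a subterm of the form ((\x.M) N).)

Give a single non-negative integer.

Answer: 1

Derivation:
Term: (((((\f.(\g.(\h.((f h) (g h))))) t) s) (\d.(\e.((d e) e)))) u)
  Redex: ((\f.(\g.(\h.((f h) (g h))))) t)
Total redexes: 1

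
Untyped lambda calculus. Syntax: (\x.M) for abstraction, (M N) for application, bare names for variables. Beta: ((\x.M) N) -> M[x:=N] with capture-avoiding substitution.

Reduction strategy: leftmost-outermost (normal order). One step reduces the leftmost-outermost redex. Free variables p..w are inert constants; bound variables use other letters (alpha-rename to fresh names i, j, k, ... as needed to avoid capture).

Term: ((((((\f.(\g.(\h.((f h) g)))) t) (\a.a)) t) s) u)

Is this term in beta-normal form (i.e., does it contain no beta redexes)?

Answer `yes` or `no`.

Answer: no

Derivation:
Term: ((((((\f.(\g.(\h.((f h) g)))) t) (\a.a)) t) s) u)
Found 1 beta redex(es).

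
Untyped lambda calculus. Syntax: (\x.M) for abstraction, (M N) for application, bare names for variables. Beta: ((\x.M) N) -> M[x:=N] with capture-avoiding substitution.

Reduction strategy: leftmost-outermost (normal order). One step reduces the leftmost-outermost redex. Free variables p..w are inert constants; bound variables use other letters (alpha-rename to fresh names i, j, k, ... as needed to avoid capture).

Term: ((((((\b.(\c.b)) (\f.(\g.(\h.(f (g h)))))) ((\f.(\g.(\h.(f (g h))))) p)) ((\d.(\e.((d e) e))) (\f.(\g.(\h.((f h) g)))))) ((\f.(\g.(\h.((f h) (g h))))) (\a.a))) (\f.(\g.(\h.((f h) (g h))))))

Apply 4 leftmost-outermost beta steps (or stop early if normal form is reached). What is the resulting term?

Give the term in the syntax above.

Step 0: ((((((\b.(\c.b)) (\f.(\g.(\h.(f (g h)))))) ((\f.(\g.(\h.(f (g h))))) p)) ((\d.(\e.((d e) e))) (\f.(\g.(\h.((f h) g)))))) ((\f.(\g.(\h.((f h) (g h))))) (\a.a))) (\f.(\g.(\h.((f h) (g h))))))
Step 1: (((((\c.(\f.(\g.(\h.(f (g h)))))) ((\f.(\g.(\h.(f (g h))))) p)) ((\d.(\e.((d e) e))) (\f.(\g.(\h.((f h) g)))))) ((\f.(\g.(\h.((f h) (g h))))) (\a.a))) (\f.(\g.(\h.((f h) (g h))))))
Step 2: ((((\f.(\g.(\h.(f (g h))))) ((\d.(\e.((d e) e))) (\f.(\g.(\h.((f h) g)))))) ((\f.(\g.(\h.((f h) (g h))))) (\a.a))) (\f.(\g.(\h.((f h) (g h))))))
Step 3: (((\g.(\h.(((\d.(\e.((d e) e))) (\f.(\g.(\h.((f h) g))))) (g h)))) ((\f.(\g.(\h.((f h) (g h))))) (\a.a))) (\f.(\g.(\h.((f h) (g h))))))
Step 4: ((\h.(((\d.(\e.((d e) e))) (\f.(\g.(\h.((f h) g))))) (((\f.(\g.(\h.((f h) (g h))))) (\a.a)) h))) (\f.(\g.(\h.((f h) (g h))))))

Answer: ((\h.(((\d.(\e.((d e) e))) (\f.(\g.(\h.((f h) g))))) (((\f.(\g.(\h.((f h) (g h))))) (\a.a)) h))) (\f.(\g.(\h.((f h) (g h))))))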